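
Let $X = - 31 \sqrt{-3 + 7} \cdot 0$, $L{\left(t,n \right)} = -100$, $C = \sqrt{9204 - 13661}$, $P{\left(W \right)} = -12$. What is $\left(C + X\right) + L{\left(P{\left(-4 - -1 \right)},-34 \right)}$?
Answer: $-100 + i \sqrt{4457} \approx -100.0 + 66.761 i$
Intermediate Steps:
$C = i \sqrt{4457}$ ($C = \sqrt{-4457} = i \sqrt{4457} \approx 66.761 i$)
$X = 0$ ($X = - 31 \sqrt{4} \cdot 0 = \left(-31\right) 2 \cdot 0 = \left(-62\right) 0 = 0$)
$\left(C + X\right) + L{\left(P{\left(-4 - -1 \right)},-34 \right)} = \left(i \sqrt{4457} + 0\right) - 100 = i \sqrt{4457} - 100 = -100 + i \sqrt{4457}$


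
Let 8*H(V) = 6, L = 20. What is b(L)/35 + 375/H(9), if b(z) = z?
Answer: 3504/7 ≈ 500.57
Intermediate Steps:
H(V) = 3/4 (H(V) = (1/8)*6 = 3/4)
b(L)/35 + 375/H(9) = 20/35 + 375/(3/4) = 20*(1/35) + 375*(4/3) = 4/7 + 500 = 3504/7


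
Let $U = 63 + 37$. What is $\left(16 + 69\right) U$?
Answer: $8500$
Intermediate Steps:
$U = 100$
$\left(16 + 69\right) U = \left(16 + 69\right) 100 = 85 \cdot 100 = 8500$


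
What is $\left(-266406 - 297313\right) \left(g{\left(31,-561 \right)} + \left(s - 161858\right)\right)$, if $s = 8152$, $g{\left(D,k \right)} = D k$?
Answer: $96450629743$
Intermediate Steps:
$\left(-266406 - 297313\right) \left(g{\left(31,-561 \right)} + \left(s - 161858\right)\right) = \left(-266406 - 297313\right) \left(31 \left(-561\right) + \left(8152 - 161858\right)\right) = - 563719 \left(-17391 - 153706\right) = \left(-563719\right) \left(-171097\right) = 96450629743$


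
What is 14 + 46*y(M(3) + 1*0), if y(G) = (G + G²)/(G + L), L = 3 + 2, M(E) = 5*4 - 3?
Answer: 7192/11 ≈ 653.82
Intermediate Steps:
M(E) = 17 (M(E) = 20 - 3 = 17)
L = 5
y(G) = (G + G²)/(5 + G) (y(G) = (G + G²)/(G + 5) = (G + G²)/(5 + G))
14 + 46*y(M(3) + 1*0) = 14 + 46*((17 + 1*0)*(1 + (17 + 1*0))/(5 + (17 + 1*0))) = 14 + 46*((17 + 0)*(1 + (17 + 0))/(5 + (17 + 0))) = 14 + 46*(17*(1 + 17)/(5 + 17)) = 14 + 46*(17*18/22) = 14 + 46*(17*(1/22)*18) = 14 + 46*(153/11) = 14 + 7038/11 = 7192/11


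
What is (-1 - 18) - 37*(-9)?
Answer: 314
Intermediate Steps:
(-1 - 18) - 37*(-9) = -19 + 333 = 314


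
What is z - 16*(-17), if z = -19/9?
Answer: 2429/9 ≈ 269.89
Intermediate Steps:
z = -19/9 (z = -19*⅑ = -19/9 ≈ -2.1111)
z - 16*(-17) = -19/9 - 16*(-17) = -19/9 + 272 = 2429/9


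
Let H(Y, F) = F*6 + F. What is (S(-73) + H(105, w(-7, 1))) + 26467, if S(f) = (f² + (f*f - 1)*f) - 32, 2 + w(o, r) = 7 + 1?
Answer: -357138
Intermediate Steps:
w(o, r) = 6 (w(o, r) = -2 + (7 + 1) = -2 + 8 = 6)
S(f) = -32 + f² + f*(-1 + f²) (S(f) = (f² + (f² - 1)*f) - 32 = (f² + (-1 + f²)*f) - 32 = (f² + f*(-1 + f²)) - 32 = -32 + f² + f*(-1 + f²))
H(Y, F) = 7*F (H(Y, F) = 6*F + F = 7*F)
(S(-73) + H(105, w(-7, 1))) + 26467 = ((-32 + (-73)² + (-73)³ - 1*(-73)) + 7*6) + 26467 = ((-32 + 5329 - 389017 + 73) + 42) + 26467 = (-383647 + 42) + 26467 = -383605 + 26467 = -357138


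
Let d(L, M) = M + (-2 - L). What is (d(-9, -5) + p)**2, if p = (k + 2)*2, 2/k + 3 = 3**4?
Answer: 55696/1521 ≈ 36.618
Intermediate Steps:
k = 1/39 (k = 2/(-3 + 3**4) = 2/(-3 + 81) = 2/78 = 2*(1/78) = 1/39 ≈ 0.025641)
d(L, M) = -2 + M - L
p = 158/39 (p = (1/39 + 2)*2 = (79/39)*2 = 158/39 ≈ 4.0513)
(d(-9, -5) + p)**2 = ((-2 - 5 - 1*(-9)) + 158/39)**2 = ((-2 - 5 + 9) + 158/39)**2 = (2 + 158/39)**2 = (236/39)**2 = 55696/1521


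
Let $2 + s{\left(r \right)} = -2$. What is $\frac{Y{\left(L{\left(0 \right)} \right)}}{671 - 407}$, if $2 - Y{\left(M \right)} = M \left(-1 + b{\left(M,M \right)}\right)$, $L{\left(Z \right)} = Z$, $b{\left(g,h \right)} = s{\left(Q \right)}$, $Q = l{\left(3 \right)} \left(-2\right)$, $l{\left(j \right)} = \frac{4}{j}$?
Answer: $\frac{1}{132} \approx 0.0075758$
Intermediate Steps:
$Q = - \frac{8}{3}$ ($Q = \frac{4}{3} \left(-2\right) = - \frac{8}{3} \approx -2.6667$)
$s{\left(r \right)} = -4$ ($s{\left(r \right)} = -2 - 2 = -4$)
$b{\left(g,h \right)} = -4$
$Y{\left(M \right)} = 2 + 5 M$ ($Y{\left(M \right)} = 2 - M \left(-1 - 4\right) = 2 - M \left(-5\right) = 2 - - 5 M = 2 + 5 M$)
$\frac{Y{\left(L{\left(0 \right)} \right)}}{671 - 407} = \frac{2 + 5 \cdot 0}{671 - 407} = \frac{2 + 0}{264} = 2 \cdot \frac{1}{264} = \frac{1}{132}$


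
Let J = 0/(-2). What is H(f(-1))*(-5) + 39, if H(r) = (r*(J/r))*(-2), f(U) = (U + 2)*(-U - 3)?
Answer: 39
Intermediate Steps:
J = 0 (J = 0*(-½) = 0)
f(U) = (-3 - U)*(2 + U) (f(U) = (2 + U)*(-3 - U) = (-3 - U)*(2 + U))
H(r) = 0 (H(r) = (r*(0/r))*(-2) = (r*0)*(-2) = 0*(-2) = 0)
H(f(-1))*(-5) + 39 = 0*(-5) + 39 = 0 + 39 = 39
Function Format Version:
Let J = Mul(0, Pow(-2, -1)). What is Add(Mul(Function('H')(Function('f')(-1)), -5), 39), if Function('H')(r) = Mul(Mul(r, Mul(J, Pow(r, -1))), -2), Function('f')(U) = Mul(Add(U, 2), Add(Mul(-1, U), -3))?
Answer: 39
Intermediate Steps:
J = 0 (J = Mul(0, Rational(-1, 2)) = 0)
Function('f')(U) = Mul(Add(-3, Mul(-1, U)), Add(2, U)) (Function('f')(U) = Mul(Add(2, U), Add(-3, Mul(-1, U))) = Mul(Add(-3, Mul(-1, U)), Add(2, U)))
Function('H')(r) = 0 (Function('H')(r) = Mul(Mul(r, Mul(0, Pow(r, -1))), -2) = Mul(Mul(r, 0), -2) = Mul(0, -2) = 0)
Add(Mul(Function('H')(Function('f')(-1)), -5), 39) = Add(Mul(0, -5), 39) = Add(0, 39) = 39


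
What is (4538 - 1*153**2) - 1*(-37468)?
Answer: 18597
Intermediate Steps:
(4538 - 1*153**2) - 1*(-37468) = (4538 - 1*23409) + 37468 = (4538 - 23409) + 37468 = -18871 + 37468 = 18597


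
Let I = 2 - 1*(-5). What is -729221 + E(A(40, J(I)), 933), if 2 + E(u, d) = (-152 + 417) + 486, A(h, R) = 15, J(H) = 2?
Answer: -728472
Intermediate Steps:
I = 7 (I = 2 + 5 = 7)
E(u, d) = 749 (E(u, d) = -2 + ((-152 + 417) + 486) = -2 + (265 + 486) = -2 + 751 = 749)
-729221 + E(A(40, J(I)), 933) = -729221 + 749 = -728472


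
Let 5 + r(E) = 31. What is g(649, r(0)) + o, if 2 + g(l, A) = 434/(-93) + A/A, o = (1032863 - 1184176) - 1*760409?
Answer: -2735183/3 ≈ -9.1173e+5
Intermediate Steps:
r(E) = 26 (r(E) = -5 + 31 = 26)
o = -911722 (o = -151313 - 760409 = -911722)
g(l, A) = -17/3 (g(l, A) = -2 + (434/(-93) + A/A) = -2 + (434*(-1/93) + 1) = -2 + (-14/3 + 1) = -2 - 11/3 = -17/3)
g(649, r(0)) + o = -17/3 - 911722 = -2735183/3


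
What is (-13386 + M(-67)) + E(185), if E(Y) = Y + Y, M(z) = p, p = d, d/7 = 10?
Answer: -12946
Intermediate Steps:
d = 70 (d = 7*10 = 70)
p = 70
M(z) = 70
E(Y) = 2*Y
(-13386 + M(-67)) + E(185) = (-13386 + 70) + 2*185 = -13316 + 370 = -12946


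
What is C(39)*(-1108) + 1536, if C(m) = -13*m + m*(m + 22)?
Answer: -2072640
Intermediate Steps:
C(m) = -13*m + m*(22 + m)
C(39)*(-1108) + 1536 = (39*(9 + 39))*(-1108) + 1536 = (39*48)*(-1108) + 1536 = 1872*(-1108) + 1536 = -2074176 + 1536 = -2072640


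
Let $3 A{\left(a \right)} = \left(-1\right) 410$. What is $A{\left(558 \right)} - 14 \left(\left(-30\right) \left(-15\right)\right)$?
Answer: $- \frac{19310}{3} \approx -6436.7$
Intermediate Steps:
$A{\left(a \right)} = - \frac{410}{3}$ ($A{\left(a \right)} = \frac{\left(-1\right) 410}{3} = \frac{1}{3} \left(-410\right) = - \frac{410}{3}$)
$A{\left(558 \right)} - 14 \left(\left(-30\right) \left(-15\right)\right) = - \frac{410}{3} - 14 \left(\left(-30\right) \left(-15\right)\right) = - \frac{410}{3} - 14 \cdot 450 = - \frac{410}{3} - 6300 = - \frac{19310}{3}$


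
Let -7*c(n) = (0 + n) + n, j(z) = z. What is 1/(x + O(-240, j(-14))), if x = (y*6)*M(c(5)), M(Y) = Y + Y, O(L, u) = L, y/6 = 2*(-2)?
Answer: 7/1200 ≈ 0.0058333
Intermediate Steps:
y = -24 (y = 6*(2*(-2)) = 6*(-4) = -24)
c(n) = -2*n/7 (c(n) = -((0 + n) + n)/7 = -(n + n)/7 = -2*n/7)
M(Y) = 2*Y
x = 2880/7 (x = (-24*6)*(2*(-2/7*5)) = -288*(-10)/7 = -144*(-20/7) = 2880/7 ≈ 411.43)
1/(x + O(-240, j(-14))) = 1/(2880/7 - 240) = 1/(1200/7) = 7/1200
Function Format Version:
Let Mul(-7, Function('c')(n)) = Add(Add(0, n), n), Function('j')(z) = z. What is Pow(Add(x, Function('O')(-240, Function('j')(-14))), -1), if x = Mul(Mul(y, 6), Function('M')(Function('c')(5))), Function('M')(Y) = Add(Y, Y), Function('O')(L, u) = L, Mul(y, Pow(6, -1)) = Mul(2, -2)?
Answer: Rational(7, 1200) ≈ 0.0058333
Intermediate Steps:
y = -24 (y = Mul(6, Mul(2, -2)) = Mul(6, -4) = -24)
Function('c')(n) = Mul(Rational(-2, 7), n) (Function('c')(n) = Mul(Rational(-1, 7), Add(Add(0, n), n)) = Mul(Rational(-1, 7), Add(n, n)) = Mul(Rational(-1, 7), Mul(2, n)) = Mul(Rational(-2, 7), n))
Function('M')(Y) = Mul(2, Y)
x = Rational(2880, 7) (x = Mul(Mul(-24, 6), Mul(2, Mul(Rational(-2, 7), 5))) = Mul(-144, Mul(2, Rational(-10, 7))) = Mul(-144, Rational(-20, 7)) = Rational(2880, 7) ≈ 411.43)
Pow(Add(x, Function('O')(-240, Function('j')(-14))), -1) = Pow(Add(Rational(2880, 7), -240), -1) = Pow(Rational(1200, 7), -1) = Rational(7, 1200)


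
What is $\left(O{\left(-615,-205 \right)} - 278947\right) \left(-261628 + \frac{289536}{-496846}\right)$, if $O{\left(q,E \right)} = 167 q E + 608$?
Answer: $- \frac{1350339013779390632}{248423} \approx -5.4356 \cdot 10^{12}$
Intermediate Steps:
$O{\left(q,E \right)} = 608 + 167 E q$ ($O{\left(q,E \right)} = 167 E q + 608 = 608 + 167 E q$)
$\left(O{\left(-615,-205 \right)} - 278947\right) \left(-261628 + \frac{289536}{-496846}\right) = \left(\left(608 + 167 \left(-205\right) \left(-615\right)\right) - 278947\right) \left(-261628 + \frac{289536}{-496846}\right) = \left(\left(608 + 21054525\right) - 278947\right) \left(-261628 + 289536 \left(- \frac{1}{496846}\right)\right) = \left(21055133 - 278947\right) \left(-261628 - \frac{144768}{248423}\right) = 20776186 \left(- \frac{64994557412}{248423}\right) = - \frac{1350339013779390632}{248423}$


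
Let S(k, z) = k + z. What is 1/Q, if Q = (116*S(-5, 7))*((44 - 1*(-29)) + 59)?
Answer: 1/30624 ≈ 3.2654e-5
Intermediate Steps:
Q = 30624 (Q = (116*(-5 + 7))*((44 - 1*(-29)) + 59) = (116*2)*((44 + 29) + 59) = 232*(73 + 59) = 232*132 = 30624)
1/Q = 1/30624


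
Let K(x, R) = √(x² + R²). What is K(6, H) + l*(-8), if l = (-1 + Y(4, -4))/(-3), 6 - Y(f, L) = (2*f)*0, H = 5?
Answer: 40/3 + √61 ≈ 21.144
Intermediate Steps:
K(x, R) = √(R² + x²)
Y(f, L) = 6 (Y(f, L) = 6 - 2*f*0 = 6 - 1*0 = 6 + 0 = 6)
l = -5/3 (l = (-1 + 6)/(-3) = 5*(-⅓) = -5/3 ≈ -1.6667)
K(6, H) + l*(-8) = √(5² + 6²) - 5/3*(-8) = √(25 + 36) + 40/3 = √61 + 40/3 = 40/3 + √61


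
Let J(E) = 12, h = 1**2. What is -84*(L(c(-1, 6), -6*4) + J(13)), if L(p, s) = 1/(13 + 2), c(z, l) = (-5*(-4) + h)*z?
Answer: -5068/5 ≈ -1013.6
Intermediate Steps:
h = 1
c(z, l) = 21*z (c(z, l) = (-5*(-4) + 1)*z = (20 + 1)*z = 21*z)
L(p, s) = 1/15
-84*(L(c(-1, 6), -6*4) + J(13)) = -84*(1/15 + 12) = -84*181/15 = -5068/5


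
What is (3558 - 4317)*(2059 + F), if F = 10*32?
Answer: -1805661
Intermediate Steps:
F = 320
(3558 - 4317)*(2059 + F) = (3558 - 4317)*(2059 + 320) = -759*2379 = -1805661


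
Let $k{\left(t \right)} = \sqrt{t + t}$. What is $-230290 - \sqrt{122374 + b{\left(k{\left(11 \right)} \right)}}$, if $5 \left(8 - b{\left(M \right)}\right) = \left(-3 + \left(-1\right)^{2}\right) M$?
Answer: $-230290 - \frac{\sqrt{3059550 + 10 \sqrt{22}}}{5} \approx -2.3064 \cdot 10^{5}$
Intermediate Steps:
$k{\left(t \right)} = \sqrt{2} \sqrt{t}$ ($k{\left(t \right)} = \sqrt{2 t} = \sqrt{2} \sqrt{t}$)
$b{\left(M \right)} = 8 + \frac{2 M}{5}$ ($b{\left(M \right)} = 8 - \frac{\left(-3 + \left(-1\right)^{2}\right) M}{5} = 8 - \frac{\left(-3 + 1\right) M}{5} = 8 - \frac{\left(-2\right) M}{5} = 8 + \frac{2 M}{5}$)
$-230290 - \sqrt{122374 + b{\left(k{\left(11 \right)} \right)}} = -230290 - \sqrt{122374 + \left(8 + \frac{2 \sqrt{2} \sqrt{11}}{5}\right)} = -230290 - \sqrt{122374 + \left(8 + \frac{2 \sqrt{22}}{5}\right)} = -230290 - \sqrt{122382 + \frac{2 \sqrt{22}}{5}}$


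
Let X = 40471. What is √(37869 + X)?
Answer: 2*√19585 ≈ 279.89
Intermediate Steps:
√(37869 + X) = √(37869 + 40471) = √78340 = 2*√19585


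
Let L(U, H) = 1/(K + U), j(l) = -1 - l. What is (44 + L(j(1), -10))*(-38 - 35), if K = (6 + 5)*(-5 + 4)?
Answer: -41683/13 ≈ -3206.4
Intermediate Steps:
K = -11 (K = 11*(-1) = -11)
L(U, H) = 1/(-11 + U)
(44 + L(j(1), -10))*(-38 - 35) = (44 + 1/(-11 + (-1 - 1*1)))*(-38 - 35) = (44 + 1/(-11 + (-1 - 1)))*(-73) = (44 + 1/(-11 - 2))*(-73) = (44 + 1/(-13))*(-73) = (44 - 1/13)*(-73) = (571/13)*(-73) = -41683/13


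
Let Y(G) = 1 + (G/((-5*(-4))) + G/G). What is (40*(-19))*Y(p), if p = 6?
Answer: -1748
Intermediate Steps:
Y(G) = 2 + G/20 (Y(G) = 1 + (G/20 + 1) = 1 + (1 + G/20) = 2 + G/20)
(40*(-19))*Y(p) = (40*(-19))*(2 + (1/20)*6) = -760*(2 + 3/10) = -760*23/10 = -1748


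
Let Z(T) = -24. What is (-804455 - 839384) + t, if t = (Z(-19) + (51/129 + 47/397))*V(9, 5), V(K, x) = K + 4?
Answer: -28067187711/17071 ≈ -1.6441e+6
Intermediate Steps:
V(K, x) = 4 + K
t = -5212142/17071 (t = (-24 + (51/129 + 47/397))*(4 + 9) = (-24 + (51*(1/129) + 47*(1/397)))*13 = (-24 + (17/43 + 47/397))*13 = (-24 + 8770/17071)*13 = -400934/17071*13 = -5212142/17071 ≈ -305.32)
(-804455 - 839384) + t = (-804455 - 839384) - 5212142/17071 = -1643839 - 5212142/17071 = -28067187711/17071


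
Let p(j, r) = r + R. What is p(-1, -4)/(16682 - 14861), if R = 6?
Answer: 2/1821 ≈ 0.0010983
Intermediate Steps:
p(j, r) = 6 + r (p(j, r) = r + 6 = 6 + r)
p(-1, -4)/(16682 - 14861) = (6 - 4)/(16682 - 14861) = 2/1821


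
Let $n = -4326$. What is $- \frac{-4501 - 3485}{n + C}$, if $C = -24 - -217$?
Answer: $- \frac{7986}{4133} \approx -1.9323$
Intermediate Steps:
$C = 193$ ($C = -24 + 217 = 193$)
$- \frac{-4501 - 3485}{n + C} = - \frac{-4501 - 3485}{-4326 + 193} = - \frac{-7986}{-4133} = - \frac{\left(-7986\right) \left(-1\right)}{4133} = \left(-1\right) \frac{7986}{4133} = - \frac{7986}{4133}$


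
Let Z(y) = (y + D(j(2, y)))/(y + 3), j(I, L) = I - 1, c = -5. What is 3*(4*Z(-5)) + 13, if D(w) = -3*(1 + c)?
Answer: -29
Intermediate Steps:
j(I, L) = -1 + I
D(w) = 12 (D(w) = -3*(1 - 5) = -3*(-4) = 12)
Z(y) = (12 + y)/(3 + y) (Z(y) = (y + 12)/(y + 3) = (12 + y)/(3 + y))
3*(4*Z(-5)) + 13 = 3*(4*((12 - 5)/(3 - 5))) + 13 = 3*(4*(7/(-2))) + 13 = 3*(4*(-1/2*7)) + 13 = 3*(4*(-7/2)) + 13 = 3*(-14) + 13 = -42 + 13 = -29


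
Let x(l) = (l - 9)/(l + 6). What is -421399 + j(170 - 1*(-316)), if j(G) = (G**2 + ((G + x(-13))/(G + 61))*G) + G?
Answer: -705617329/3829 ≈ -1.8428e+5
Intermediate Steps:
x(l) = (-9 + l)/(6 + l)
j(G) = G + G**2 + G*(22/7 + G)/(61 + G) (j(G) = (G**2 + ((G + (-9 - 13)/(6 - 13))/(G + 61))*G) + G = (G**2 + ((G - 22/(-7))/(61 + G))*G) + G = (G**2 + ((G - 1/7*(-22))/(61 + G))*G) + G = (G**2 + ((G + 22/7)/(61 + G))*G) + G = (G**2 + ((22/7 + G)/(61 + G))*G) + G = (G**2 + G*(22/7 + G)/(61 + G)) + G = G + G**2 + G*(22/7 + G)/(61 + G))
-421399 + j(170 - 1*(-316)) = -421399 + (170 - 1*(-316))*(449 + 7*(170 - 1*(-316))**2 + 441*(170 - 1*(-316)))/(7*(61 + (170 - 1*(-316)))) = -421399 + (170 + 316)*(449 + 7*(170 + 316)**2 + 441*(170 + 316))/(7*(61 + (170 + 316))) = -421399 + (1/7)*486*(449 + 7*486**2 + 441*486)/(61 + 486) = -421399 + (1/7)*486*(449 + 7*236196 + 214326)/547 = -421399 + (1/7)*486*(1/547)*(449 + 1653372 + 214326) = -421399 + (1/7)*486*(1/547)*1868147 = -421399 + 907919442/3829 = -705617329/3829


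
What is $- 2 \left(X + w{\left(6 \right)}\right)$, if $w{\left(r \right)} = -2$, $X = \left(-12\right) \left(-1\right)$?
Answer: $-20$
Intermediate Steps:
$X = 12$
$- 2 \left(X + w{\left(6 \right)}\right) = - 2 \left(12 - 2\right) = \left(-2\right) 10 = -20$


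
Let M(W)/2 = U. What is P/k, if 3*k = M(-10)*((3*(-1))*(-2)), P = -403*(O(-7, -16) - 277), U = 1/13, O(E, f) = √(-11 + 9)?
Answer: 1451203/4 - 5239*I*√2/4 ≈ 3.628e+5 - 1852.3*I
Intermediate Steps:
O(E, f) = I*√2 (O(E, f) = √(-2) = I*√2)
U = 1/13 ≈ 0.076923
M(W) = 2/13 (M(W) = 2*(1/13) = 2/13)
P = 111631 - 403*I*√2 (P = -403*(I*√2 - 277) = -403*(-277 + I*√2) = 111631 - 403*I*√2 ≈ 1.1163e+5 - 569.93*I)
k = 4/13 (k = (2*((3*(-1))*(-2))/13)/3 = (2*(-3*(-2))/13)/3 = ((2/13)*6)/3 = (⅓)*(12/13) = 4/13 ≈ 0.30769)
P/k = (111631 - 403*I*√2)/(4/13) = (111631 - 403*I*√2)*(13/4) = 1451203/4 - 5239*I*√2/4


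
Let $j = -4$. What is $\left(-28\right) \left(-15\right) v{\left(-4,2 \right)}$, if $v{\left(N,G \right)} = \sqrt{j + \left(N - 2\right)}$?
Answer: $420 i \sqrt{10} \approx 1328.2 i$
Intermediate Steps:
$v{\left(N,G \right)} = \sqrt{-6 + N}$ ($v{\left(N,G \right)} = \sqrt{-4 + \left(N - 2\right)} = \sqrt{-4 + \left(-2 + N\right)} = \sqrt{-6 + N}$)
$\left(-28\right) \left(-15\right) v{\left(-4,2 \right)} = \left(-28\right) \left(-15\right) \sqrt{-6 - 4} = 420 \sqrt{-10} = 420 i \sqrt{10}$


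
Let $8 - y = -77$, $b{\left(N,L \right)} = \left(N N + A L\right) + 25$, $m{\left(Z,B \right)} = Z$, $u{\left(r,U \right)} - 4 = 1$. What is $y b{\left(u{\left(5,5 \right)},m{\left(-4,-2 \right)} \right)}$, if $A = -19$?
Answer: $10710$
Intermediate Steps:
$u{\left(r,U \right)} = 5$ ($u{\left(r,U \right)} = 4 + 1 = 5$)
$b{\left(N,L \right)} = 25 + N^{2} - 19 L$ ($b{\left(N,L \right)} = \left(N N - 19 L\right) + 25 = \left(N^{2} - 19 L\right) + 25 = 25 + N^{2} - 19 L$)
$y = 85$ ($y = 8 - -77 = 8 + 77 = 85$)
$y b{\left(u{\left(5,5 \right)},m{\left(-4,-2 \right)} \right)} = 85 \left(25 + 5^{2} - -76\right) = 85 \left(25 + 25 + 76\right) = 85 \cdot 126 = 10710$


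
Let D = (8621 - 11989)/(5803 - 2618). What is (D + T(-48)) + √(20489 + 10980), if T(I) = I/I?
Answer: -183/3185 + √31469 ≈ 177.34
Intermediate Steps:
D = -3368/3185 ≈ -1.0575
T(I) = 1
(D + T(-48)) + √(20489 + 10980) = (-3368/3185 + 1) + √(20489 + 10980) = -183/3185 + √31469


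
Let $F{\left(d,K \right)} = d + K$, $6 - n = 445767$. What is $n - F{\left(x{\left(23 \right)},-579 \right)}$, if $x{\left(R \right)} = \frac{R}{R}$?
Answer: $-445183$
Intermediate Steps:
$n = -445761$ ($n = 6 - 445767 = -445761$)
$x{\left(R \right)} = 1$
$F{\left(d,K \right)} = K + d$
$n - F{\left(x{\left(23 \right)},-579 \right)} = -445761 - \left(-579 + 1\right) = -445761 - -578 = -445761 + 578 = -445183$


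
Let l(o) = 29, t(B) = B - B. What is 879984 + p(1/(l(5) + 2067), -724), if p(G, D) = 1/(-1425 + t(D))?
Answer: 1253977199/1425 ≈ 8.7998e+5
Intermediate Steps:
t(B) = 0
p(G, D) = -1/1425 (p(G, D) = 1/(-1425 + 0) = 1/(-1425) = -1/1425)
879984 + p(1/(l(5) + 2067), -724) = 879984 - 1/1425 = 1253977199/1425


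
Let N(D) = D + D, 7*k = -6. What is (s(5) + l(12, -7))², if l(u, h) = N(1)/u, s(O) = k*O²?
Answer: 797449/1764 ≈ 452.07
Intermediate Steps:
k = -6/7 (k = (⅐)*(-6) = -6/7 ≈ -0.85714)
s(O) = -6*O²/7
N(D) = 2*D
l(u, h) = 2/u (l(u, h) = (2*1)/u = 2/u)
(s(5) + l(12, -7))² = (-6/7*5² + 2/12)² = (-6/7*25 + 2*(1/12))² = (-150/7 + ⅙)² = (-893/42)² = 797449/1764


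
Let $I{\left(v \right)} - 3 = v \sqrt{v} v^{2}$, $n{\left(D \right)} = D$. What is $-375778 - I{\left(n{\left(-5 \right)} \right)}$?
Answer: $-375781 + 125 i \sqrt{5} \approx -3.7578 \cdot 10^{5} + 279.51 i$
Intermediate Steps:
$I{\left(v \right)} = 3 + v^{\frac{7}{2}}$ ($I{\left(v \right)} = 3 + v \sqrt{v} v^{2} = 3 + v^{\frac{3}{2}} v^{2} = 3 + v^{\frac{7}{2}}$)
$-375778 - I{\left(n{\left(-5 \right)} \right)} = -375778 - \left(3 + \left(-5\right)^{\frac{7}{2}}\right) = -375778 - \left(3 - 125 i \sqrt{5}\right) = -375781 + 125 i \sqrt{5}$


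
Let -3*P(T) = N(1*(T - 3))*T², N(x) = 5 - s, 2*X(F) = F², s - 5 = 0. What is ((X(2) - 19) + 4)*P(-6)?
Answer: 0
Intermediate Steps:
s = 5 (s = 5 + 0 = 5)
X(F) = F²/2
N(x) = 0 (N(x) = 5 - 1*5 = 5 - 5 = 0)
P(T) = 0 (P(T) = -0*T² = -⅓*0 = 0)
((X(2) - 19) + 4)*P(-6) = (((½)*2² - 19) + 4)*0 = (((½)*4 - 19) + 4)*0 = ((2 - 19) + 4)*0 = (-17 + 4)*0 = -13*0 = 0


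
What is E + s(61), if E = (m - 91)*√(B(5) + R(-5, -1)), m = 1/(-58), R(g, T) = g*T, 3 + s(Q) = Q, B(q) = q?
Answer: 58 - 5279*√10/58 ≈ -229.82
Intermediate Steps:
s(Q) = -3 + Q
R(g, T) = T*g
m = -1/58 ≈ -0.017241
E = -5279*√10/58 (E = (-1/58 - 91)*√(5 - 1*(-5)) = -5279*√(5 + 5)/58 = -5279*√10/58 ≈ -287.82)
E + s(61) = -5279*√10/58 + (-3 + 61) = -5279*√10/58 + 58 = 58 - 5279*√10/58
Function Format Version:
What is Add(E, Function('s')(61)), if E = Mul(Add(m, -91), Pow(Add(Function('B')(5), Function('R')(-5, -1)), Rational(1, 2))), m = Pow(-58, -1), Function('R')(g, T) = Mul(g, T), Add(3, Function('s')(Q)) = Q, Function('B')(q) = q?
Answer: Add(58, Mul(Rational(-5279, 58), Pow(10, Rational(1, 2)))) ≈ -229.82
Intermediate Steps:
Function('s')(Q) = Add(-3, Q)
Function('R')(g, T) = Mul(T, g)
m = Rational(-1, 58) ≈ -0.017241
E = Mul(Rational(-5279, 58), Pow(10, Rational(1, 2))) (E = Mul(Add(Rational(-1, 58), -91), Pow(Add(5, Mul(-1, -5)), Rational(1, 2))) = Mul(Rational(-5279, 58), Pow(Add(5, 5), Rational(1, 2))) = Mul(Rational(-5279, 58), Pow(10, Rational(1, 2))) ≈ -287.82)
Add(E, Function('s')(61)) = Add(Mul(Rational(-5279, 58), Pow(10, Rational(1, 2))), Add(-3, 61)) = Add(Mul(Rational(-5279, 58), Pow(10, Rational(1, 2))), 58) = Add(58, Mul(Rational(-5279, 58), Pow(10, Rational(1, 2))))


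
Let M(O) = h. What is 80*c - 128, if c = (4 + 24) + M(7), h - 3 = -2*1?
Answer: 2192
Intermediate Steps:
h = 1 (h = 3 - 2*1 = 3 - 2 = 1)
M(O) = 1
c = 29 (c = (4 + 24) + 1 = 28 + 1 = 29)
80*c - 128 = 80*29 - 128 = 2320 - 128 = 2192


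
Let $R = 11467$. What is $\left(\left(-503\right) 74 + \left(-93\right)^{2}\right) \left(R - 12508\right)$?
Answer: $29744493$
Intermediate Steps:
$\left(\left(-503\right) 74 + \left(-93\right)^{2}\right) \left(R - 12508\right) = \left(\left(-503\right) 74 + \left(-93\right)^{2}\right) \left(11467 - 12508\right) = \left(-37222 + 8649\right) \left(-1041\right) = \left(-28573\right) \left(-1041\right) = 29744493$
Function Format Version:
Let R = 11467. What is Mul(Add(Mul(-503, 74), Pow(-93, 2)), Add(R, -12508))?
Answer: 29744493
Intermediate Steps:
Mul(Add(Mul(-503, 74), Pow(-93, 2)), Add(R, -12508)) = Mul(Add(Mul(-503, 74), Pow(-93, 2)), Add(11467, -12508)) = Mul(Add(-37222, 8649), -1041) = Mul(-28573, -1041) = 29744493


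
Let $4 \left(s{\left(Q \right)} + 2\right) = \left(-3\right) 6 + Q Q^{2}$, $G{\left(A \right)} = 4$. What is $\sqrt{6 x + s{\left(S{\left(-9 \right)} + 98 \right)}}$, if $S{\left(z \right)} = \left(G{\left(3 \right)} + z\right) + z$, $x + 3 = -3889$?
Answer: $\frac{\sqrt{499270}}{2} \approx 353.3$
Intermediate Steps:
$x = -3892$ ($x = -3 - 3889 = -3892$)
$S{\left(z \right)} = 4 + 2 z$ ($S{\left(z \right)} = \left(4 + z\right) + z = 4 + 2 z$)
$s{\left(Q \right)} = - \frac{13}{2} + \frac{Q^{3}}{4}$ ($s{\left(Q \right)} = -2 + \frac{\left(-3\right) 6 + Q Q^{2}}{4} = -2 + \frac{-18 + Q^{3}}{4} = -2 + \left(- \frac{9}{2} + \frac{Q^{3}}{4}\right) = - \frac{13}{2} + \frac{Q^{3}}{4}$)
$\sqrt{6 x + s{\left(S{\left(-9 \right)} + 98 \right)}} = \sqrt{6 \left(-3892\right) - \left(\frac{13}{2} - \frac{\left(\left(4 + 2 \left(-9\right)\right) + 98\right)^{3}}{4}\right)} = \sqrt{-23352 - \left(\frac{13}{2} - \frac{\left(\left(4 - 18\right) + 98\right)^{3}}{4}\right)} = \sqrt{-23352 - \left(\frac{13}{2} - \frac{\left(-14 + 98\right)^{3}}{4}\right)} = \sqrt{-23352 - \left(\frac{13}{2} - \frac{84^{3}}{4}\right)} = \sqrt{-23352 + \left(- \frac{13}{2} + \frac{1}{4} \cdot 592704\right)} = \sqrt{-23352 + \left(- \frac{13}{2} + 148176\right)} = \sqrt{-23352 + \frac{296339}{2}} = \sqrt{\frac{249635}{2}} = \frac{\sqrt{499270}}{2}$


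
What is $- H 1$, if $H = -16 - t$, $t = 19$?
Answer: $35$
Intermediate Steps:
$H = -35$ ($H = -16 - 19 = -35$)
$- H 1 = - \left(-35\right) 1 = \left(-1\right) \left(-35\right) = 35$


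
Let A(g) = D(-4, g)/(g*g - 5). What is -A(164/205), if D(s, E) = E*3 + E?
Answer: 80/109 ≈ 0.73394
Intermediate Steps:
D(s, E) = 4*E (D(s, E) = 3*E + E = 4*E)
A(g) = 4*g/(-5 + g²) (A(g) = (4*g)/(g*g - 5) = (4*g)/(g² - 5) = (4*g)/(-5 + g²) = 4*g/(-5 + g²))
-A(164/205) = -4*164/205/(-5 + (164/205)²) = -4*164*(1/205)/(-5 + (164*(1/205))²) = -4*4/(5*(-5 + (⅘)²)) = -4*4/(5*(-5 + 16/25)) = -4*4/(5*(-109/25)) = -4*4*(-25)/(5*109) = -1*(-80/109) = 80/109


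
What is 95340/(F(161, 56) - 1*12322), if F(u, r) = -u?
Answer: -31780/4161 ≈ -7.6376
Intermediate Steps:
95340/(F(161, 56) - 1*12322) = 95340/(-1*161 - 1*12322) = 95340/(-161 - 12322) = 95340/(-12483) = 95340*(-1/12483) = -31780/4161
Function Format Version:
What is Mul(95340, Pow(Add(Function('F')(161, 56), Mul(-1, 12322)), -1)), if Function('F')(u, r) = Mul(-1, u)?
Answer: Rational(-31780, 4161) ≈ -7.6376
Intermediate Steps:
Mul(95340, Pow(Add(Function('F')(161, 56), Mul(-1, 12322)), -1)) = Mul(95340, Pow(Add(Mul(-1, 161), Mul(-1, 12322)), -1)) = Mul(95340, Pow(Add(-161, -12322), -1)) = Mul(95340, Pow(-12483, -1)) = Mul(95340, Rational(-1, 12483)) = Rational(-31780, 4161)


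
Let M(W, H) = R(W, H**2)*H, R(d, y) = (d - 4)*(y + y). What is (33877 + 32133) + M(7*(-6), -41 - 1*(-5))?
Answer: 4358362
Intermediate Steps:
R(d, y) = 2*y*(-4 + d) (R(d, y) = (-4 + d)*(2*y) = 2*y*(-4 + d))
M(W, H) = 2*H**3*(-4 + W) (M(W, H) = (2*H**2*(-4 + W))*H = 2*H**3*(-4 + W))
(33877 + 32133) + M(7*(-6), -41 - 1*(-5)) = (33877 + 32133) + 2*(-41 - 1*(-5))**3*(-4 + 7*(-6)) = 66010 + 2*(-41 + 5)**3*(-4 - 42) = 66010 + 2*(-36)**3*(-46) = 66010 + 2*(-46656)*(-46) = 66010 + 4292352 = 4358362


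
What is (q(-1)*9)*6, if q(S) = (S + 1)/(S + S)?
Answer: 0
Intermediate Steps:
q(S) = (1 + S)/(2*S) (q(S) = (1 + S)/((2*S)) = (1 + S)*(1/(2*S)) = (1 + S)/(2*S))
(q(-1)*9)*6 = (((½)*(1 - 1)/(-1))*9)*6 = (((½)*(-1)*0)*9)*6 = (0*9)*6 = 0*6 = 0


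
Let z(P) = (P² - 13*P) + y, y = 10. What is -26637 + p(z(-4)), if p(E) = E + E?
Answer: -26481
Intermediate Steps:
z(P) = 10 + P² - 13*P (z(P) = (P² - 13*P) + 10 = 10 + P² - 13*P)
p(E) = 2*E
-26637 + p(z(-4)) = -26637 + 2*(10 + (-4)² - 13*(-4)) = -26637 + 2*(10 + 16 + 52) = -26637 + 2*78 = -26637 + 156 = -26481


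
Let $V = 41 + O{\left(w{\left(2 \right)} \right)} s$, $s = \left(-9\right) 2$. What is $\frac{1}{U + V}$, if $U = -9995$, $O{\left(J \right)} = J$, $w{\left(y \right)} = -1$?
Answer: $- \frac{1}{9936} \approx -0.00010064$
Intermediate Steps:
$s = -18$
$V = 59$ ($V = 41 - -18 = 41 + 18 = 59$)
$\frac{1}{U + V} = \frac{1}{-9995 + 59} = \frac{1}{-9936} = - \frac{1}{9936}$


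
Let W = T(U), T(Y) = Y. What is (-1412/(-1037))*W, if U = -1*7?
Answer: -9884/1037 ≈ -9.5313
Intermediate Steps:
U = -7
W = -7
(-1412/(-1037))*W = -1412/(-1037)*(-7) = -1412*(-1/1037)*(-7) = (1412/1037)*(-7) = -9884/1037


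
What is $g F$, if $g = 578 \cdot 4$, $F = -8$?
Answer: $-18496$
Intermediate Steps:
$g = 2312$
$g F = 2312 \left(-8\right) = -18496$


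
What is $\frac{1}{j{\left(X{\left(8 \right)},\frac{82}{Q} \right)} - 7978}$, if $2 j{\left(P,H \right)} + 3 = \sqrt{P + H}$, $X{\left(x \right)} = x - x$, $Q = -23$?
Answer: $- \frac{734114}{5857862745} - \frac{2 i \sqrt{1886}}{5857862745} \approx -0.00012532 - 1.4827 \cdot 10^{-8} i$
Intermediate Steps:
$X{\left(x \right)} = 0$
$j{\left(P,H \right)} = - \frac{3}{2} + \frac{\sqrt{H + P}}{2}$ ($j{\left(P,H \right)} = - \frac{3}{2} + \frac{\sqrt{P + H}}{2} = - \frac{3}{2} + \frac{\sqrt{H + P}}{2}$)
$\frac{1}{j{\left(X{\left(8 \right)},\frac{82}{Q} \right)} - 7978} = \frac{1}{\left(- \frac{3}{2} + \frac{\sqrt{\frac{82}{-23} + 0}}{2}\right) - 7978} = \frac{1}{\left(- \frac{3}{2} + \frac{\sqrt{82 \left(- \frac{1}{23}\right) + 0}}{2}\right) - 7978} = \frac{1}{\left(- \frac{3}{2} + \frac{\sqrt{- \frac{82}{23} + 0}}{2}\right) - 7978} = \frac{1}{\left(- \frac{3}{2} + \frac{\sqrt{- \frac{82}{23}}}{2}\right) - 7978} = \frac{1}{\left(- \frac{3}{2} + \frac{\frac{1}{23} i \sqrt{1886}}{2}\right) - 7978} = \frac{1}{\left(- \frac{3}{2} + \frac{i \sqrt{1886}}{46}\right) - 7978} = \frac{1}{- \frac{15959}{2} + \frac{i \sqrt{1886}}{46}}$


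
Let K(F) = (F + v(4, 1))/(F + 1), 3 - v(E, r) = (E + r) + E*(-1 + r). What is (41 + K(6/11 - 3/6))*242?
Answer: 217800/23 ≈ 9469.6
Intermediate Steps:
v(E, r) = 3 - E - r - E*(-1 + r) (v(E, r) = 3 - ((E + r) + E*(-1 + r)) = 3 - (E + r + E*(-1 + r)) = 3 + (-E - r - E*(-1 + r)) = 3 - E - r - E*(-1 + r))
K(F) = (-2 + F)/(1 + F) (K(F) = (F + (3 - 1*1 - 1*4*1))/(F + 1) = (F + (3 - 1 - 4))/(1 + F) = (F - 2)/(1 + F) = (-2 + F)/(1 + F))
(41 + K(6/11 - 3/6))*242 = (41 + (-2 + (6/11 - 3/6))/(1 + (6/11 - 3/6)))*242 = (41 + (-2 + (6*(1/11) - 3*1/6))/(1 + (6*(1/11) - 3*1/6)))*242 = (41 + (-2 + (6/11 - 1/2))/(1 + (6/11 - 1/2)))*242 = (41 + (-2 + 1/22)/(1 + 1/22))*242 = (41 - 43/22/(23/22))*242 = (41 + (22/23)*(-43/22))*242 = (41 - 43/23)*242 = (900/23)*242 = 217800/23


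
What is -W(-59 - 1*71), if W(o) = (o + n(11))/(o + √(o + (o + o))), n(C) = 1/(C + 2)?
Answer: -1689/1729 - 1689*I*√390/224770 ≈ -0.97686 - 0.1484*I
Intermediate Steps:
n(C) = 1/(2 + C)
W(o) = (1/13 + o)/(o + √3*√o) (W(o) = (o + 1/(2 + 11))/(o + √(o + (o + o))) = (o + 1/13)/(o + √(o + 2*o)) = (o + 1/13)/(o + √(3*o)) = (1/13 + o)/(o + √3*√o))
-W(-59 - 1*71) = -(1/13 + (-59 - 1*71))/((-59 - 1*71) + √3*√(-59 - 1*71)) = -(1/13 + (-59 - 71))/((-59 - 71) + √3*√(-59 - 71)) = -(1/13 - 130)/(-130 + √3*√(-130)) = -(-1689)/((-130 + √3*(I*√130))*13) = -(-1689)/((-130 + I*√390)*13) = -(-1689)/(13*(-130 + I*√390)) = 1689/(13*(-130 + I*√390))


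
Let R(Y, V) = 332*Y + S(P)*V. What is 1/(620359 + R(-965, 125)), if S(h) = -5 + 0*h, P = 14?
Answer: 1/299354 ≈ 3.3405e-6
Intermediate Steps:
S(h) = -5 (S(h) = -5 + 0 = -5)
R(Y, V) = -5*V + 332*Y (R(Y, V) = 332*Y - 5*V = -5*V + 332*Y)
1/(620359 + R(-965, 125)) = 1/(620359 + (-5*125 + 332*(-965))) = 1/(620359 + (-625 - 320380)) = 1/(620359 - 321005) = 1/299354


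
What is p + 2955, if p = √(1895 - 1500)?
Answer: 2955 + √395 ≈ 2974.9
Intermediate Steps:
p = √395 ≈ 19.875
p + 2955 = √395 + 2955 = 2955 + √395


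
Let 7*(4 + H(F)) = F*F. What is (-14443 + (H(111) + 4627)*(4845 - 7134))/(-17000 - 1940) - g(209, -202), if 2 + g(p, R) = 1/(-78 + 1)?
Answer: 1129095889/1458380 ≈ 774.21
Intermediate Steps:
H(F) = -4 + F²/7 (H(F) = -4 + (F*F)/7 = -4 + F²/7)
g(p, R) = -155/77 (g(p, R) = -2 + 1/(-78 + 1) = -2 + 1/(-77) = -2 - 1/77 = -155/77)
(-14443 + (H(111) + 4627)*(4845 - 7134))/(-17000 - 1940) - g(209, -202) = (-14443 + ((-4 + (⅐)*111²) + 4627)*(4845 - 7134))/(-17000 - 1940) - 1*(-155/77) = (-14443 + ((-4 + (⅐)*12321) + 4627)*(-2289))/(-18940) + 155/77 = (-14443 + ((-4 + 12321/7) + 4627)*(-2289))*(-1/18940) + 155/77 = (-14443 + (12293/7 + 4627)*(-2289))*(-1/18940) + 155/77 = (-14443 + (44682/7)*(-2289))*(-1/18940) + 155/77 = (-14443 - 14611014)*(-1/18940) + 155/77 = -14625457*(-1/18940) + 155/77 = 14625457/18940 + 155/77 = 1129095889/1458380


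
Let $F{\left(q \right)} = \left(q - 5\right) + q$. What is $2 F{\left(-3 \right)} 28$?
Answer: $-616$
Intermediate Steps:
$F{\left(q \right)} = -5 + 2 q$ ($F{\left(q \right)} = \left(-5 + q\right) + q = -5 + 2 q$)
$2 F{\left(-3 \right)} 28 = 2 \left(-5 + 2 \left(-3\right)\right) 28 = 2 \left(-5 - 6\right) 28 = 2 \left(-11\right) 28 = \left(-22\right) 28 = -616$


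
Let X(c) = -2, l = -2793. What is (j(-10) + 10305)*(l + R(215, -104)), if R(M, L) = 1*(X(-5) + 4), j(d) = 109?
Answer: -29065474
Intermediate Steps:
R(M, L) = 2 (R(M, L) = 1*(-2 + 4) = 1*2 = 2)
(j(-10) + 10305)*(l + R(215, -104)) = (109 + 10305)*(-2793 + 2) = 10414*(-2791) = -29065474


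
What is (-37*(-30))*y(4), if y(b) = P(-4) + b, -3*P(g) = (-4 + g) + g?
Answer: 8880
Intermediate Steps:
P(g) = 4/3 - 2*g/3 (P(g) = -((-4 + g) + g)/3 = -(-4 + 2*g)/3 = 4/3 - 2*g/3)
y(b) = 4 + b (y(b) = (4/3 - ⅔*(-4)) + b = (4/3 + 8/3) + b = 4 + b)
(-37*(-30))*y(4) = (-37*(-30))*(4 + 4) = 1110*8 = 8880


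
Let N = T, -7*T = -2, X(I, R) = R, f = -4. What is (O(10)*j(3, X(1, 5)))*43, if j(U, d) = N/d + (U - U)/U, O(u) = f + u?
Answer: 516/35 ≈ 14.743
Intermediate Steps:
T = 2/7 (T = -⅐*(-2) = 2/7 ≈ 0.28571)
N = 2/7 ≈ 0.28571
O(u) = -4 + u
j(U, d) = 2/(7*d) (j(U, d) = 2/(7*d) + (U - U)/U = 2/(7*d) + 0/U = 2/(7*d) + 0 = 2/(7*d))
(O(10)*j(3, X(1, 5)))*43 = ((-4 + 10)*((2/7)/5))*43 = (6*((2/7)*(⅕)))*43 = (6*(2/35))*43 = (12/35)*43 = 516/35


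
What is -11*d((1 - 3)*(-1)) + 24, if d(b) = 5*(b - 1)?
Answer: -31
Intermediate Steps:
d(b) = -5 + 5*b (d(b) = 5*(-1 + b) = -5 + 5*b)
-11*d((1 - 3)*(-1)) + 24 = -11*(-5 + 5*((1 - 3)*(-1))) + 24 = -11*(-5 + 5*(-2*(-1))) + 24 = -11*(-5 + 5*2) + 24 = -11*(-5 + 10) + 24 = -11*5 + 24 = -55 + 24 = -31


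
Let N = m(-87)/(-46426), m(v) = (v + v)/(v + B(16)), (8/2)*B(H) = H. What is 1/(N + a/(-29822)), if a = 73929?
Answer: -57457421138/142440046305 ≈ -0.40338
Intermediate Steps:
B(H) = H/4
m(v) = 2*v/(4 + v) (m(v) = (v + v)/(v + (¼)*16) = (2*v)/(v + 4) = (2*v)/(4 + v) = 2*v/(4 + v))
N = -87/1926679 (N = (2*(-87)/(4 - 87))/(-46426) = (2*(-87)/(-83))*(-1/46426) = (2*(-87)*(-1/83))*(-1/46426) = (174/83)*(-1/46426) = -87/1926679 ≈ -4.5155e-5)
1/(N + a/(-29822)) = 1/(-87/1926679 + 73929/(-29822)) = 1/(-87/1926679 + 73929*(-1/29822)) = 1/(-87/1926679 - 73929/29822) = 1/(-142440046305/57457421138) = -57457421138/142440046305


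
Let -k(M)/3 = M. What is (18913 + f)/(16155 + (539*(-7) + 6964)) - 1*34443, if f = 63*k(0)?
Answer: -666315365/19346 ≈ -34442.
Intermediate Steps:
k(M) = -3*M
f = 0 (f = 63*(-3*0) = 63*0 = 0)
(18913 + f)/(16155 + (539*(-7) + 6964)) - 1*34443 = (18913 + 0)/(16155 + (539*(-7) + 6964)) - 1*34443 = 18913/(16155 + (-3773 + 6964)) - 34443 = 18913/(16155 + 3191) - 34443 = 18913/19346 - 34443 = -666315365/19346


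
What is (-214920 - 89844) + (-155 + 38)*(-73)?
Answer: -296223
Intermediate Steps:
(-214920 - 89844) + (-155 + 38)*(-73) = -304764 - 117*(-73) = -304764 + 8541 = -296223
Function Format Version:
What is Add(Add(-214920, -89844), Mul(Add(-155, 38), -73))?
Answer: -296223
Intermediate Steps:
Add(Add(-214920, -89844), Mul(Add(-155, 38), -73)) = Add(-304764, Mul(-117, -73)) = Add(-304764, 8541) = -296223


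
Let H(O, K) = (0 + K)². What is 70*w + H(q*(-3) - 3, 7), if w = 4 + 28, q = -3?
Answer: 2289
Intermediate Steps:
H(O, K) = K²
w = 32
70*w + H(q*(-3) - 3, 7) = 70*32 + 7² = 2240 + 49 = 2289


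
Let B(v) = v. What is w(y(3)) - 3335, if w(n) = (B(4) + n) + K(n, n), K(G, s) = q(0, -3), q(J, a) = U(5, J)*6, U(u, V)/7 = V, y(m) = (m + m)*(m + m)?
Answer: -3295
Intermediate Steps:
y(m) = 4*m² (y(m) = (2*m)*(2*m) = 4*m²)
U(u, V) = 7*V
q(J, a) = 42*J (q(J, a) = (7*J)*6 = 42*J)
K(G, s) = 0 (K(G, s) = 42*0 = 0)
w(n) = 4 + n (w(n) = (4 + n) + 0 = 4 + n)
w(y(3)) - 3335 = (4 + 4*3²) - 3335 = (4 + 4*9) - 3335 = (4 + 36) - 3335 = 40 - 3335 = -3295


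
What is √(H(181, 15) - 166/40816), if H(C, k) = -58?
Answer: I*√6039477194/10204 ≈ 7.616*I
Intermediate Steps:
√(H(181, 15) - 166/40816) = √(-58 - 166/40816) = √(-58 - 166*1/40816) = √(-58 - 83/20408) = √(-1183747/20408) = I*√6039477194/10204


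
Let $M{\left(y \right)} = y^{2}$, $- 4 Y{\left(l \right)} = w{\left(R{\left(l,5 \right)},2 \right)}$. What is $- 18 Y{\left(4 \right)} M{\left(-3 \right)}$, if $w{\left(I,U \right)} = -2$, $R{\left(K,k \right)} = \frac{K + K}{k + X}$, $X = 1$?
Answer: $-81$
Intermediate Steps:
$R{\left(K,k \right)} = \frac{2 K}{1 + k}$ ($R{\left(K,k \right)} = \frac{K + K}{k + 1} = \frac{2 K}{1 + k}$)
$Y{\left(l \right)} = \frac{1}{2}$ ($Y{\left(l \right)} = \left(- \frac{1}{4}\right) \left(-2\right) = \frac{1}{2}$)
$- 18 Y{\left(4 \right)} M{\left(-3 \right)} = \left(-18\right) \frac{1}{2} \left(-3\right)^{2} = \left(-9\right) 9 = -81$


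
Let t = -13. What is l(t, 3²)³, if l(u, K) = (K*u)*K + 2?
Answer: -1160935651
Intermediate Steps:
l(u, K) = 2 + u*K² (l(u, K) = u*K² + 2 = 2 + u*K²)
l(t, 3²)³ = (2 - 13*(3²)²)³ = (2 - 13*9²)³ = (2 - 13*81)³ = (2 - 1053)³ = (-1051)³ = -1160935651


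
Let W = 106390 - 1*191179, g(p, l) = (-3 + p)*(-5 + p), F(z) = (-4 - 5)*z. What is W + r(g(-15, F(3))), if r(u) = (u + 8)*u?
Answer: 47691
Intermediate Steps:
F(z) = -9*z
g(p, l) = (-5 + p)*(-3 + p)
r(u) = u*(8 + u) (r(u) = (8 + u)*u = u*(8 + u))
W = -84789 (W = 106390 - 191179 = -84789)
W + r(g(-15, F(3))) = -84789 + (15 + (-15)² - 8*(-15))*(8 + (15 + (-15)² - 8*(-15))) = -84789 + (15 + 225 + 120)*(8 + (15 + 225 + 120)) = -84789 + 360*(8 + 360) = -84789 + 360*368 = -84789 + 132480 = 47691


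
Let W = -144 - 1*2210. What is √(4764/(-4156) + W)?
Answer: I*√2542429883/1039 ≈ 48.53*I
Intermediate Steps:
W = -2354 (W = -144 - 2210 = -2354)
√(4764/(-4156) + W) = √(4764/(-4156) - 2354) = √(4764*(-1/4156) - 2354) = √(-1191/1039 - 2354) = √(-2446997/1039) = I*√2542429883/1039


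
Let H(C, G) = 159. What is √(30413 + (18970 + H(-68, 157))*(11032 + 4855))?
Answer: 2*√75983209 ≈ 17434.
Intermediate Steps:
√(30413 + (18970 + H(-68, 157))*(11032 + 4855)) = √(30413 + (18970 + 159)*(11032 + 4855)) = √(30413 + 19129*15887) = √(30413 + 303902423) = √303932836 = 2*√75983209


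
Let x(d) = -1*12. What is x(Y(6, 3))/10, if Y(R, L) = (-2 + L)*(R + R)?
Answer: -6/5 ≈ -1.2000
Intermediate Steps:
Y(R, L) = 2*R*(-2 + L) (Y(R, L) = (-2 + L)*(2*R) = 2*R*(-2 + L))
x(d) = -12
x(Y(6, 3))/10 = -12/10 = -12*⅒ = -6/5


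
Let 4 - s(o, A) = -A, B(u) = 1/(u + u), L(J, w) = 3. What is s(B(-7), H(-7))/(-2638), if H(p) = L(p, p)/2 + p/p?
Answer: -13/5276 ≈ -0.0024640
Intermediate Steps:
B(u) = 1/(2*u)
H(p) = 5/2 (H(p) = 3/2 + p/p = 3*(½) + 1 = 3/2 + 1 = 5/2)
s(o, A) = 4 + A (s(o, A) = 4 - (-1)*A = 4 + A)
s(B(-7), H(-7))/(-2638) = (4 + 5/2)/(-2638) = (13/2)*(-1/2638) = -13/5276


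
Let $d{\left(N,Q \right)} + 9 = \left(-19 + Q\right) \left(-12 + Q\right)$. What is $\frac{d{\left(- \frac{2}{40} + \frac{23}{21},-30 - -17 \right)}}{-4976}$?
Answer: $- \frac{791}{4976} \approx -0.15896$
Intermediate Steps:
$d{\left(N,Q \right)} = -9 + \left(-19 + Q\right) \left(-12 + Q\right)$
$\frac{d{\left(- \frac{2}{40} + \frac{23}{21},-30 - -17 \right)}}{-4976} = \frac{219 + \left(-30 - -17\right)^{2} - 31 \left(-30 - -17\right)}{-4976} = \left(219 + \left(-30 + 17\right)^{2} - 31 \left(-30 + 17\right)\right) \left(- \frac{1}{4976}\right) = \left(219 + \left(-13\right)^{2} - -403\right) \left(- \frac{1}{4976}\right) = \left(219 + 169 + 403\right) \left(- \frac{1}{4976}\right) = 791 \left(- \frac{1}{4976}\right) = - \frac{791}{4976}$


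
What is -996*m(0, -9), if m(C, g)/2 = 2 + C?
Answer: -3984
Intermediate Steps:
m(C, g) = 4 + 2*C (m(C, g) = 2*(2 + C) = 4 + 2*C)
-996*m(0, -9) = -996*(4 + 2*0) = -996*(4 + 0) = -996*4 = -3984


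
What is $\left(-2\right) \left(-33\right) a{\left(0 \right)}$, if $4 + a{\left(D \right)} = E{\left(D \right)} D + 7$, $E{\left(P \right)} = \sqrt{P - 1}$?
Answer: $198$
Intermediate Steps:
$E{\left(P \right)} = \sqrt{-1 + P}$
$a{\left(D \right)} = 3 + D \sqrt{-1 + D}$ ($a{\left(D \right)} = -4 + \left(\sqrt{-1 + D} D + 7\right) = -4 + \left(D \sqrt{-1 + D} + 7\right) = -4 + \left(7 + D \sqrt{-1 + D}\right) = 3 + D \sqrt{-1 + D}$)
$\left(-2\right) \left(-33\right) a{\left(0 \right)} = \left(-2\right) \left(-33\right) \left(3 + 0 \sqrt{-1 + 0}\right) = 66 \left(3 + 0 \sqrt{-1}\right) = 66 \left(3 + 0 i\right) = 66 \left(3 + 0\right) = 66 \cdot 3 = 198$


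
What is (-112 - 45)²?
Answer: 24649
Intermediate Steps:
(-112 - 45)² = (-157)² = 24649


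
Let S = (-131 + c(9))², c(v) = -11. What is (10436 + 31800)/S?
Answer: 10559/5041 ≈ 2.0946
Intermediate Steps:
S = 20164 (S = (-131 - 11)² = (-142)² = 20164)
(10436 + 31800)/S = (10436 + 31800)/20164 = 42236*(1/20164) = 10559/5041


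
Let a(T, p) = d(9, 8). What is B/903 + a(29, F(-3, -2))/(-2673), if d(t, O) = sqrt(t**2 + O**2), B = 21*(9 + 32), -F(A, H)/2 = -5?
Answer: 41/43 - sqrt(145)/2673 ≈ 0.94898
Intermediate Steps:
F(A, H) = 10 (F(A, H) = -2*(-5) = 10)
B = 861 (B = 21*41 = 861)
d(t, O) = sqrt(O**2 + t**2)
a(T, p) = sqrt(145) (a(T, p) = sqrt(8**2 + 9**2) = sqrt(64 + 81) = sqrt(145))
B/903 + a(29, F(-3, -2))/(-2673) = 861/903 + sqrt(145)/(-2673) = 861*(1/903) + sqrt(145)*(-1/2673) = 41/43 - sqrt(145)/2673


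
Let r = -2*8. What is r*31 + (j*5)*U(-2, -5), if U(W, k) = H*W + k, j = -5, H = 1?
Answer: -321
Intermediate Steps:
U(W, k) = W + k (U(W, k) = 1*W + k = W + k)
r = -16
r*31 + (j*5)*U(-2, -5) = -16*31 + (-5*5)*(-2 - 5) = -496 - 25*(-7) = -496 + 175 = -321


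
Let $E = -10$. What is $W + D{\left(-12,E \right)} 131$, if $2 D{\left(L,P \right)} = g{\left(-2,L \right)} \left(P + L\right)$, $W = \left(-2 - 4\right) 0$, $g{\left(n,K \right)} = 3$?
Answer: $-4323$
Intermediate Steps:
$W = 0$ ($W = \left(-6\right) 0 = 0$)
$D{\left(L,P \right)} = \frac{3 L}{2} + \frac{3 P}{2}$ ($D{\left(L,P \right)} = \frac{3 \left(P + L\right)}{2} = \frac{3 \left(L + P\right)}{2} = \frac{3 L + 3 P}{2} = \frac{3 L}{2} + \frac{3 P}{2}$)
$W + D{\left(-12,E \right)} 131 = 0 + \left(\frac{3}{2} \left(-12\right) + \frac{3}{2} \left(-10\right)\right) 131 = 0 + \left(-18 - 15\right) 131 = 0 - 4323 = -4323$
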